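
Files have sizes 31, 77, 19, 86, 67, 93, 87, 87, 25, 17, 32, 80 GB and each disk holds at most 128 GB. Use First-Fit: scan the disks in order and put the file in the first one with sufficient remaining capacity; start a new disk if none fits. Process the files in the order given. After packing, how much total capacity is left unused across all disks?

Put 31 GB in disk 1; 97 GB remain.
Put 77 GB in disk 1; 20 GB remain.
Put 19 GB in disk 1; 1 GB remain.
Put 86 GB in disk 2; 42 GB remain.
Put 67 GB in disk 3; 61 GB remain.
Put 93 GB in disk 4; 35 GB remain.
Put 87 GB in disk 5; 41 GB remain.
Put 87 GB in disk 6; 41 GB remain.
Put 25 GB in disk 2; 17 GB remain.
Put 17 GB in disk 2; 0 GB remain.
Put 32 GB in disk 3; 29 GB remain.
Put 80 GB in disk 7; 48 GB remain.
7 disks × 128 GB = 896 GB; used 701 GB; unused 195 GB.

195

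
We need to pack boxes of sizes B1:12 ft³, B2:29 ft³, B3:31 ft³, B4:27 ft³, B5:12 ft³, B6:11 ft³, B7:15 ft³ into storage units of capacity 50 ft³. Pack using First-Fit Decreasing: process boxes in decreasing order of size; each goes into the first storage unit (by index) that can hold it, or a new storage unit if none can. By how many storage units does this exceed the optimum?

First-Fit Decreasing: [31,15] [29,12] [27,12,11] → 3 storage units.
Total size 137 ft³; any packing needs at least ⌈137/50⌉ = 3 storage units.
So 3 is already optimal.

0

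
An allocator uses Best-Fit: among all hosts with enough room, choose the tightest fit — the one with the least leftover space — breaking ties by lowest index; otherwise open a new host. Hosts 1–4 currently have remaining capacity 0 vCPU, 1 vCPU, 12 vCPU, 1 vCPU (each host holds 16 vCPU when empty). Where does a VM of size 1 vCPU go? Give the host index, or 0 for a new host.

2

Hosts with room: host 2 (1 vCPU), host 3 (12 vCPU), host 4 (1 vCPU).
Tightest fit is host 2 with 1 vCPU free.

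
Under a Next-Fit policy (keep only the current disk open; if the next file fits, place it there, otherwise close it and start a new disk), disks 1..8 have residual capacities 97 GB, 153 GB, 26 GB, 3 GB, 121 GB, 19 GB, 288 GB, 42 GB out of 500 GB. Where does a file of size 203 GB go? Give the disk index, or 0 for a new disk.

0

Next-Fit only looks at disk 8, which has 42 GB free.
203 GB does not fit, so a new disk is opened.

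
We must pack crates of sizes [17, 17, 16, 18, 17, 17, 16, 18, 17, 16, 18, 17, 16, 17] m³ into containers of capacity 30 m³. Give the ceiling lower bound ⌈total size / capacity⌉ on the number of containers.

Total size = 17 + 17 + 16 + 18 + 17 + 17 + 16 + 18 + 17 + 16 + 18 + 17 + 16 + 17 = 237 m³.
⌈237 / 30⌉ = 8.

8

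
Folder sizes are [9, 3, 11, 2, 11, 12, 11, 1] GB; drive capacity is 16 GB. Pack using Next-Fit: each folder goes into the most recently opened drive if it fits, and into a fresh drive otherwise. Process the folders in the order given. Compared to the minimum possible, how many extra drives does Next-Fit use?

0

Next-Fit: [9,3] [11,2] [11] [12] [11,1] → 5 drives.
5 folders exceed 8 GB (half the capacity), and no two of those can share a drive, so at least 5 drives are needed.
So 5 is already optimal.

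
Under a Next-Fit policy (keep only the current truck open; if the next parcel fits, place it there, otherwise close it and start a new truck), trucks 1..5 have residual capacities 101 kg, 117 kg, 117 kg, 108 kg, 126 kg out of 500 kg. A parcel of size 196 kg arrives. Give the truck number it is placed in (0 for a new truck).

0

Next-Fit only looks at truck 5, which has 126 kg free.
196 kg does not fit, so a new truck is opened.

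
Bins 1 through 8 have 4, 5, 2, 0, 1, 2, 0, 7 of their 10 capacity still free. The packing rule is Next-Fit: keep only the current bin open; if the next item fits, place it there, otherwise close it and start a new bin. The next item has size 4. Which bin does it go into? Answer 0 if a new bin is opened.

Next-Fit only looks at bin 8, which has 7 free.
4 fits there.

8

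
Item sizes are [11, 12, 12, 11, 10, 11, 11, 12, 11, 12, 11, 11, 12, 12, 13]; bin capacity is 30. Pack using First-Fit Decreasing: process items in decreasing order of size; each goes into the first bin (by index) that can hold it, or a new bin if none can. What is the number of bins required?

8

Sorted descending: 13, 12, 12, 12, 12, 12, 12, 11, 11, 11, 11, 11, 11, 11, 10.
bin 1: place 13, 17 left
bin 1: place 12, 5 left
bin 2: place 12, 18 left
bin 2: place 12, 6 left
bin 3: place 12, 18 left
bin 3: place 12, 6 left
bin 4: place 12, 18 left
bin 4: place 11, 7 left
bin 5: place 11, 19 left
bin 5: place 11, 8 left
bin 6: place 11, 19 left
bin 6: place 11, 8 left
bin 7: place 11, 19 left
bin 7: place 11, 8 left
bin 8: place 10, 20 left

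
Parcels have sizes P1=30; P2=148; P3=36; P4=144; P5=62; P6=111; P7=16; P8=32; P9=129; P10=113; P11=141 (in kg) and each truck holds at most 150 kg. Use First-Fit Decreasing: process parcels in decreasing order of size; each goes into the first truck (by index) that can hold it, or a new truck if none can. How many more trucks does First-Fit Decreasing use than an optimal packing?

First-Fit Decreasing: [148] [144] [141] [129,16] [113,36] [111,32] [62,30] → 7 trucks.
Total size 962 kg; any packing needs at least ⌈962/150⌉ = 7 trucks.
So 7 is already optimal.

0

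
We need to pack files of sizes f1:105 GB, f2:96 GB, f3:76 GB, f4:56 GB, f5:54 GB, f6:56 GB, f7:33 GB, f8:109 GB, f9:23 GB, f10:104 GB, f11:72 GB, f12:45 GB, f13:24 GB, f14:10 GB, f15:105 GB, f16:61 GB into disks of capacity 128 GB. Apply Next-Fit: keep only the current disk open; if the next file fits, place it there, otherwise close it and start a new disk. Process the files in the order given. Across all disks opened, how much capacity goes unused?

379

f1 (105 GB) → disk 1 (remaining 23 GB)
f2 (96 GB) → disk 2 (remaining 32 GB)
f3 (76 GB) → disk 3 (remaining 52 GB)
f4 (56 GB) → disk 4 (remaining 72 GB)
f5 (54 GB) → disk 4 (remaining 18 GB)
f6 (56 GB) → disk 5 (remaining 72 GB)
f7 (33 GB) → disk 5 (remaining 39 GB)
f8 (109 GB) → disk 6 (remaining 19 GB)
f9 (23 GB) → disk 7 (remaining 105 GB)
f10 (104 GB) → disk 7 (remaining 1 GB)
f11 (72 GB) → disk 8 (remaining 56 GB)
f12 (45 GB) → disk 8 (remaining 11 GB)
f13 (24 GB) → disk 9 (remaining 104 GB)
f14 (10 GB) → disk 9 (remaining 94 GB)
f15 (105 GB) → disk 10 (remaining 23 GB)
f16 (61 GB) → disk 11 (remaining 67 GB)
11 disks × 128 GB = 1408 GB; used 1029 GB; unused 379 GB.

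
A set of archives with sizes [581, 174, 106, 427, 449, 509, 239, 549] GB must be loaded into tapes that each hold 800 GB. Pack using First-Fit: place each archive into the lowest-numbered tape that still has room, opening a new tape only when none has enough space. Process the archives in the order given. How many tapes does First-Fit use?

5 tapes

tape 1: place 581 GB, 219 GB left
tape 1: place 174 GB, 45 GB left
tape 2: place 106 GB, 694 GB left
tape 2: place 427 GB, 267 GB left
tape 3: place 449 GB, 351 GB left
tape 4: place 509 GB, 291 GB left
tape 2: place 239 GB, 28 GB left
tape 5: place 549 GB, 251 GB left
Final tapes: [581,174] [106,427,239] [449] [509] [549].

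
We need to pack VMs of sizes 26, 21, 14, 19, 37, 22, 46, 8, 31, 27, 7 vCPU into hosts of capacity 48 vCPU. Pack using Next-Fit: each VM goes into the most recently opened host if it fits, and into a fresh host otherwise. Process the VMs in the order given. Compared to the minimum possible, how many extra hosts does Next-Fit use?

1

Next-Fit: [26,21] [14,19] [37] [22] [46] [8,31] [27,7] → 7 hosts.
Total size 258 vCPU; any packing needs at least ⌈258/48⌉ = 6 hosts.
An optimal packing achieves that bound: [46] [37,8] [31,14] [27,21] [26,22] [19,7] → 6 hosts.
Excess: 7 − 6 = 1.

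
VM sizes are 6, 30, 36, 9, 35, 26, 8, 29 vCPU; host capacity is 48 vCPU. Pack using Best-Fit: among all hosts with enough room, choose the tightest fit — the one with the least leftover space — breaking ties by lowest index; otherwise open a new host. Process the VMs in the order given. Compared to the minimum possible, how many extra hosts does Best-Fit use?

0

Best-Fit: [6,30,9] [36,8] [35] [26] [29] → 5 hosts.
5 VMs exceed 24 vCPU (half the capacity), and no two of those can share a host, so at least 5 hosts are needed.
So 5 is already optimal.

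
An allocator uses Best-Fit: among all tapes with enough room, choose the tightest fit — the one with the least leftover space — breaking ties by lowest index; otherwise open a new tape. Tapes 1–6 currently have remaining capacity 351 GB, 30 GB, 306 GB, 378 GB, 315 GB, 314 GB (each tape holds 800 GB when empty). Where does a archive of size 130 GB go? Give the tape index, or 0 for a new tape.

3

Tapes with room: tape 1 (351 GB), tape 3 (306 GB), tape 4 (378 GB), tape 5 (315 GB), tape 6 (314 GB).
Tightest fit is tape 3 with 306 GB free.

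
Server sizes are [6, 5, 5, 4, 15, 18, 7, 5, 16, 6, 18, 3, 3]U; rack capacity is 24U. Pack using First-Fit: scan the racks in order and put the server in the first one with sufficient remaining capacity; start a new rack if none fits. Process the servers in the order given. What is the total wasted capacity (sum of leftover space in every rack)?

rack 1: place 6U, 18U left
rack 1: place 5U, 13U left
rack 1: place 5U, 8U left
rack 1: place 4U, 4U left
rack 2: place 15U, 9U left
rack 3: place 18U, 6U left
rack 2: place 7U, 2U left
rack 3: place 5U, 1U left
rack 4: place 16U, 8U left
rack 4: place 6U, 2U left
rack 5: place 18U, 6U left
rack 1: place 3U, 1U left
rack 5: place 3U, 3U left
5 racks × 24U = 120U; used 111U; unused 9U.

9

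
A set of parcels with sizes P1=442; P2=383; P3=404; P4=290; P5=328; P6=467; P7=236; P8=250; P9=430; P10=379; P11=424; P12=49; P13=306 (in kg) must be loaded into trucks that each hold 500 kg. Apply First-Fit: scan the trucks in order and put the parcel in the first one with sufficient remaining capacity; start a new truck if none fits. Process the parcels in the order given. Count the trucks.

11

Put P1 (442 kg) in truck 1; 58 kg remain.
Put P2 (383 kg) in truck 2; 117 kg remain.
Put P3 (404 kg) in truck 3; 96 kg remain.
Put P4 (290 kg) in truck 4; 210 kg remain.
Put P5 (328 kg) in truck 5; 172 kg remain.
Put P6 (467 kg) in truck 6; 33 kg remain.
Put P7 (236 kg) in truck 7; 264 kg remain.
Put P8 (250 kg) in truck 7; 14 kg remain.
Put P9 (430 kg) in truck 8; 70 kg remain.
Put P10 (379 kg) in truck 9; 121 kg remain.
Put P11 (424 kg) in truck 10; 76 kg remain.
Put P12 (49 kg) in truck 1; 9 kg remain.
Put P13 (306 kg) in truck 11; 194 kg remain.
Final trucks: [442,49] [383] [404] [290] [328] [467] [236,250] [430] [379] [424] [306].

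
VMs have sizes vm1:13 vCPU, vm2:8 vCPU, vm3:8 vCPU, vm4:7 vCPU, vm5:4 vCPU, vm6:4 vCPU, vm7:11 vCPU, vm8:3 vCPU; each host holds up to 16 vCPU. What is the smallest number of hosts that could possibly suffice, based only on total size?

Total size = 13 + 8 + 8 + 7 + 4 + 4 + 11 + 3 = 58 vCPU.
⌈58 / 16⌉ = 4.

4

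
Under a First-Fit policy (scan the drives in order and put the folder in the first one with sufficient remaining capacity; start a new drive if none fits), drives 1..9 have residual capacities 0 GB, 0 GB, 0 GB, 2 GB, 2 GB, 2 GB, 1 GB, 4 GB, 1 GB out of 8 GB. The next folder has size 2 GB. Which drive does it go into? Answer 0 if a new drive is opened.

Drives with room: drive 4 (2 GB), drive 5 (2 GB), drive 6 (2 GB), drive 8 (4 GB).
The first with room is drive 4.

4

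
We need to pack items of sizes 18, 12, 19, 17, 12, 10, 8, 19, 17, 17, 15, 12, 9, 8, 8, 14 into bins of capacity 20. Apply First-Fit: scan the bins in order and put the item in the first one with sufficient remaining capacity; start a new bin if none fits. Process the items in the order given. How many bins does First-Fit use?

12

Put 18 in bin 1; 2 remain.
Put 12 in bin 2; 8 remain.
Put 19 in bin 3; 1 remain.
Put 17 in bin 4; 3 remain.
Put 12 in bin 5; 8 remain.
Put 10 in bin 6; 10 remain.
Put 8 in bin 2; 0 remain.
Put 19 in bin 7; 1 remain.
Put 17 in bin 8; 3 remain.
Put 17 in bin 9; 3 remain.
Put 15 in bin 10; 5 remain.
Put 12 in bin 11; 8 remain.
Put 9 in bin 6; 1 remain.
Put 8 in bin 5; 0 remain.
Put 8 in bin 11; 0 remain.
Put 14 in bin 12; 6 remain.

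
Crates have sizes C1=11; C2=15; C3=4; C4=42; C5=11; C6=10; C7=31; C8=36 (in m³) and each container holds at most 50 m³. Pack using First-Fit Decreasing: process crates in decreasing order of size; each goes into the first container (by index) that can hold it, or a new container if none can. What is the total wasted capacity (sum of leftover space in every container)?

40

Sorted descending: 42, 36, 31, 15, 11, 11, 10, 4.
container 1: place 42 m³, 8 m³ left
container 2: place 36 m³, 14 m³ left
container 3: place 31 m³, 19 m³ left
container 3: place 15 m³, 4 m³ left
container 2: place 11 m³, 3 m³ left
container 4: place 11 m³, 39 m³ left
container 4: place 10 m³, 29 m³ left
container 1: place 4 m³, 4 m³ left
4 containers × 50 m³ = 200 m³; used 160 m³; unused 40 m³.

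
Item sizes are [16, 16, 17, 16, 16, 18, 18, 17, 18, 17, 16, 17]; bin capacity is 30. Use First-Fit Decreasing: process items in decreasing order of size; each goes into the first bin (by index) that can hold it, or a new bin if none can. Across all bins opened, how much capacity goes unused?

Sorted descending: 18, 18, 18, 17, 17, 17, 17, 16, 16, 16, 16, 16.
bin 1: place 18, 12 left
bin 2: place 18, 12 left
bin 3: place 18, 12 left
bin 4: place 17, 13 left
bin 5: place 17, 13 left
bin 6: place 17, 13 left
bin 7: place 17, 13 left
bin 8: place 16, 14 left
bin 9: place 16, 14 left
bin 10: place 16, 14 left
bin 11: place 16, 14 left
bin 12: place 16, 14 left
12 bins × 30 = 360; used 202; unused 158.

158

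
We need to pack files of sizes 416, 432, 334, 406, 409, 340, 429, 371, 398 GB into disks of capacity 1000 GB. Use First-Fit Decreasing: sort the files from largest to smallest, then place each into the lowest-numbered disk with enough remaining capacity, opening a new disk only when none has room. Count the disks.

Sorted descending: 432, 429, 416, 409, 406, 398, 371, 340, 334.
432 GB → disk 1 (remaining 568 GB)
429 GB → disk 1 (remaining 139 GB)
416 GB → disk 2 (remaining 584 GB)
409 GB → disk 2 (remaining 175 GB)
406 GB → disk 3 (remaining 594 GB)
398 GB → disk 3 (remaining 196 GB)
371 GB → disk 4 (remaining 629 GB)
340 GB → disk 4 (remaining 289 GB)
334 GB → disk 5 (remaining 666 GB)
Final disks: [432,429] [416,409] [406,398] [371,340] [334].

5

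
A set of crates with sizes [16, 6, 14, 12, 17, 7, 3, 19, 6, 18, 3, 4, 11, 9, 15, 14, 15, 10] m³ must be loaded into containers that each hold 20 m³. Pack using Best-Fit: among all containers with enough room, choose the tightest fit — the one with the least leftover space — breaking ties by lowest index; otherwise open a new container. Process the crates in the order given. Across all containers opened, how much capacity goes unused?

21

container 1: place 16 m³, 4 m³ left
container 2: place 6 m³, 14 m³ left
container 2: place 14 m³, 0 m³ left
container 3: place 12 m³, 8 m³ left
container 4: place 17 m³, 3 m³ left
container 3: place 7 m³, 1 m³ left
container 4: place 3 m³, 0 m³ left
container 5: place 19 m³, 1 m³ left
container 6: place 6 m³, 14 m³ left
container 7: place 18 m³, 2 m³ left
container 1: place 3 m³, 1 m³ left
container 6: place 4 m³, 10 m³ left
container 8: place 11 m³, 9 m³ left
container 8: place 9 m³, 0 m³ left
container 9: place 15 m³, 5 m³ left
container 10: place 14 m³, 6 m³ left
container 11: place 15 m³, 5 m³ left
container 6: place 10 m³, 0 m³ left
11 containers × 20 m³ = 220 m³; used 199 m³; unused 21 m³.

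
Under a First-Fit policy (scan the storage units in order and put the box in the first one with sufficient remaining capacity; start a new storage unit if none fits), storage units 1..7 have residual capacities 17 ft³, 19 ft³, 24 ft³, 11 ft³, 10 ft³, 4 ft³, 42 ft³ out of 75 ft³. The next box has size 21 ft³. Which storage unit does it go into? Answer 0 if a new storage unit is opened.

Storage units with room: storage unit 3 (24 ft³), storage unit 7 (42 ft³).
The first with room is storage unit 3.

3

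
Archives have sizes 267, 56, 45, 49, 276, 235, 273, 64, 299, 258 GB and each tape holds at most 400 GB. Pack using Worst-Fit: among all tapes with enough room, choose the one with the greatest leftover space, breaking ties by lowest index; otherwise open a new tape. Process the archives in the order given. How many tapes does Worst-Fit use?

6

tape 1: place 267 GB, 133 GB left
tape 1: place 56 GB, 77 GB left
tape 1: place 45 GB, 32 GB left
tape 2: place 49 GB, 351 GB left
tape 2: place 276 GB, 75 GB left
tape 3: place 235 GB, 165 GB left
tape 4: place 273 GB, 127 GB left
tape 3: place 64 GB, 101 GB left
tape 5: place 299 GB, 101 GB left
tape 6: place 258 GB, 142 GB left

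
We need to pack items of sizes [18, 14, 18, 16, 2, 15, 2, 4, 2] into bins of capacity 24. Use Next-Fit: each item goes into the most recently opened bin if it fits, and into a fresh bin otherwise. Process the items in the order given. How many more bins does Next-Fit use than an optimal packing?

Next-Fit: [18] [14] [18] [16,2] [15,2,4,2] → 5 bins.
5 items exceed 12 (half the capacity), and no two of those can share a bin, so at least 5 bins are needed.
So 5 is already optimal.

0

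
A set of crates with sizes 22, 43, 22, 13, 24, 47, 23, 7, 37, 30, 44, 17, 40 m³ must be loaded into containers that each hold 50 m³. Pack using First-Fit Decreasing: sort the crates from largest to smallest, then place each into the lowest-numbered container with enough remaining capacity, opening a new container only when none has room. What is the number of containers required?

Sorted descending: 47, 44, 43, 40, 37, 30, 24, 23, 22, 22, 17, 13, 7.
Put 47 m³ in container 1; 3 m³ remain.
Put 44 m³ in container 2; 6 m³ remain.
Put 43 m³ in container 3; 7 m³ remain.
Put 40 m³ in container 4; 10 m³ remain.
Put 37 m³ in container 5; 13 m³ remain.
Put 30 m³ in container 6; 20 m³ remain.
Put 24 m³ in container 7; 26 m³ remain.
Put 23 m³ in container 7; 3 m³ remain.
Put 22 m³ in container 8; 28 m³ remain.
Put 22 m³ in container 8; 6 m³ remain.
Put 17 m³ in container 6; 3 m³ remain.
Put 13 m³ in container 5; 0 m³ remain.
Put 7 m³ in container 3; 0 m³ remain.

8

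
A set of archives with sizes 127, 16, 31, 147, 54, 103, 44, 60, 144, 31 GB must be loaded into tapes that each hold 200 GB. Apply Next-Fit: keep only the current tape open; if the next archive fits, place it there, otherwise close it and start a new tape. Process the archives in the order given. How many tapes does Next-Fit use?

Put 127 GB in tape 1; 73 GB remain.
Put 16 GB in tape 1; 57 GB remain.
Put 31 GB in tape 1; 26 GB remain.
Put 147 GB in tape 2; 53 GB remain.
Put 54 GB in tape 3; 146 GB remain.
Put 103 GB in tape 3; 43 GB remain.
Put 44 GB in tape 4; 156 GB remain.
Put 60 GB in tape 4; 96 GB remain.
Put 144 GB in tape 5; 56 GB remain.
Put 31 GB in tape 5; 25 GB remain.

5 tapes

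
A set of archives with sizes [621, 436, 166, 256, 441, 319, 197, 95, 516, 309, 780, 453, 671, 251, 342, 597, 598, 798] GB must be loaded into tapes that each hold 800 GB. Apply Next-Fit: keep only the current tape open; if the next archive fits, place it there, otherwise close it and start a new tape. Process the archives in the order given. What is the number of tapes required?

621 GB → tape 1 (remaining 179 GB)
436 GB → tape 2 (remaining 364 GB)
166 GB → tape 2 (remaining 198 GB)
256 GB → tape 3 (remaining 544 GB)
441 GB → tape 3 (remaining 103 GB)
319 GB → tape 4 (remaining 481 GB)
197 GB → tape 4 (remaining 284 GB)
95 GB → tape 4 (remaining 189 GB)
516 GB → tape 5 (remaining 284 GB)
309 GB → tape 6 (remaining 491 GB)
780 GB → tape 7 (remaining 20 GB)
453 GB → tape 8 (remaining 347 GB)
671 GB → tape 9 (remaining 129 GB)
251 GB → tape 10 (remaining 549 GB)
342 GB → tape 10 (remaining 207 GB)
597 GB → tape 11 (remaining 203 GB)
598 GB → tape 12 (remaining 202 GB)
798 GB → tape 13 (remaining 2 GB)
Final tapes: [621] [436,166] [256,441] [319,197,95] [516] [309] [780] [453] [671] [251,342] [597] [598] [798].

13 tapes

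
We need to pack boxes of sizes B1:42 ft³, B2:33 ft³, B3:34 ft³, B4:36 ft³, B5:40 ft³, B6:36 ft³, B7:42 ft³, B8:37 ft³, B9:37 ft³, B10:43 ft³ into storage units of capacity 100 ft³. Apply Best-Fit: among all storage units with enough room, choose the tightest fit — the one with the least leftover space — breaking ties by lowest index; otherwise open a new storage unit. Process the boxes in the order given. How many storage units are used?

5 storage units

Put B1 (42 ft³) in storage unit 1; 58 ft³ remain.
Put B2 (33 ft³) in storage unit 1; 25 ft³ remain.
Put B3 (34 ft³) in storage unit 2; 66 ft³ remain.
Put B4 (36 ft³) in storage unit 2; 30 ft³ remain.
Put B5 (40 ft³) in storage unit 3; 60 ft³ remain.
Put B6 (36 ft³) in storage unit 3; 24 ft³ remain.
Put B7 (42 ft³) in storage unit 4; 58 ft³ remain.
Put B8 (37 ft³) in storage unit 4; 21 ft³ remain.
Put B9 (37 ft³) in storage unit 5; 63 ft³ remain.
Put B10 (43 ft³) in storage unit 5; 20 ft³ remain.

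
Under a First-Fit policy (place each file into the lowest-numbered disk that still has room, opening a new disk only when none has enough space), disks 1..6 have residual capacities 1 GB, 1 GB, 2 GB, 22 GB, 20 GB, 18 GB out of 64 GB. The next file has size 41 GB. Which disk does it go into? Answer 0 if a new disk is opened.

0

No disk has ≥ 41 GB free, so a new disk is opened.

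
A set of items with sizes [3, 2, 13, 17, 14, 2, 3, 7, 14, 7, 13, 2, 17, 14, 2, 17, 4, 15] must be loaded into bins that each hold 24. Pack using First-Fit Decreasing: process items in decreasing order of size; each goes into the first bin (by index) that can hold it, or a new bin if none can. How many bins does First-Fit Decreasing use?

Sorted descending: 17, 17, 17, 15, 14, 14, 14, 13, 13, 7, 7, 4, 3, 3, 2, 2, 2, 2.
17 → bin 1 (remaining 7)
17 → bin 2 (remaining 7)
17 → bin 3 (remaining 7)
15 → bin 4 (remaining 9)
14 → bin 5 (remaining 10)
14 → bin 6 (remaining 10)
14 → bin 7 (remaining 10)
13 → bin 8 (remaining 11)
13 → bin 9 (remaining 11)
7 → bin 1 (remaining 0)
7 → bin 2 (remaining 0)
4 → bin 3 (remaining 3)
3 → bin 3 (remaining 0)
3 → bin 4 (remaining 6)
2 → bin 4 (remaining 4)
2 → bin 4 (remaining 2)
2 → bin 4 (remaining 0)
2 → bin 5 (remaining 8)
Final bins: [17,7] [17,7] [17,4,3] [15,3,2,2,2] [14,2] [14] [14] [13] [13].

9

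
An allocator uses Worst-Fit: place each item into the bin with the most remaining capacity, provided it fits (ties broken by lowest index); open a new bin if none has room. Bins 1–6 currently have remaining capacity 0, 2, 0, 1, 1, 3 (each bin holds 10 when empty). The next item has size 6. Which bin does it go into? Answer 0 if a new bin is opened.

0

No bin has ≥ 6 free, so a new bin is opened.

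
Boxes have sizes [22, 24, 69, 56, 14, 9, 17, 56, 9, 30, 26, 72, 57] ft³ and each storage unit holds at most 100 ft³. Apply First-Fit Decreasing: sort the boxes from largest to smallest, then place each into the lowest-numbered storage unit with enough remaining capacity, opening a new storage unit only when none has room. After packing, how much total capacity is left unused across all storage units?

Sorted descending: 72, 69, 57, 56, 56, 30, 26, 24, 22, 17, 14, 9, 9.
Put 72 ft³ in storage unit 1; 28 ft³ remain.
Put 69 ft³ in storage unit 2; 31 ft³ remain.
Put 57 ft³ in storage unit 3; 43 ft³ remain.
Put 56 ft³ in storage unit 4; 44 ft³ remain.
Put 56 ft³ in storage unit 5; 44 ft³ remain.
Put 30 ft³ in storage unit 2; 1 ft³ remain.
Put 26 ft³ in storage unit 1; 2 ft³ remain.
Put 24 ft³ in storage unit 3; 19 ft³ remain.
Put 22 ft³ in storage unit 4; 22 ft³ remain.
Put 17 ft³ in storage unit 3; 2 ft³ remain.
Put 14 ft³ in storage unit 4; 8 ft³ remain.
Put 9 ft³ in storage unit 5; 35 ft³ remain.
Put 9 ft³ in storage unit 5; 26 ft³ remain.
5 storage units × 100 ft³ = 500 ft³; used 461 ft³; unused 39 ft³.

39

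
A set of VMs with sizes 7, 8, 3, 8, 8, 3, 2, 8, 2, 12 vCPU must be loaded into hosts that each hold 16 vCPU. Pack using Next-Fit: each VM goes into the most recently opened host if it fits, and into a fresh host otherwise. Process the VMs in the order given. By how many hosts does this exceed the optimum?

1

Next-Fit: [7,8] [3,8] [8,3,2] [8,2] [12] → 5 hosts.
Total size 61 vCPU; any packing needs at least ⌈61/16⌉ = 4 hosts.
An optimal packing achieves that bound: [12,3] [8,8] [8,8] [7,3,2,2] → 4 hosts.
Excess: 5 − 4 = 1.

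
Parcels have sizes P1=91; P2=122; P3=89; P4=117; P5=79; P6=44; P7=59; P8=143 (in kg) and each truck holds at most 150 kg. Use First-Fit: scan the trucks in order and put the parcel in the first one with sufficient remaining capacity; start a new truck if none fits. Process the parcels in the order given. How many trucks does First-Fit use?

P1 (91 kg) → truck 1 (remaining 59 kg)
P2 (122 kg) → truck 2 (remaining 28 kg)
P3 (89 kg) → truck 3 (remaining 61 kg)
P4 (117 kg) → truck 4 (remaining 33 kg)
P5 (79 kg) → truck 5 (remaining 71 kg)
P6 (44 kg) → truck 1 (remaining 15 kg)
P7 (59 kg) → truck 3 (remaining 2 kg)
P8 (143 kg) → truck 6 (remaining 7 kg)
Final trucks: [91,44] [122] [89,59] [117] [79] [143].

6 trucks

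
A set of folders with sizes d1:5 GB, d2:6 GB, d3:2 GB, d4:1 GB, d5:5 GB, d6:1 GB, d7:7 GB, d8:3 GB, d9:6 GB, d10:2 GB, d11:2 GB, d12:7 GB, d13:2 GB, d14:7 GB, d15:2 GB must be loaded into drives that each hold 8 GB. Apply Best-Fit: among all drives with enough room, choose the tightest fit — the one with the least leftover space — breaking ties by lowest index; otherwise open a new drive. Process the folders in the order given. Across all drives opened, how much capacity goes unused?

drive 1: place d1 (5 GB), 3 GB left
drive 2: place d2 (6 GB), 2 GB left
drive 2: place d3 (2 GB), 0 GB left
drive 1: place d4 (1 GB), 2 GB left
drive 3: place d5 (5 GB), 3 GB left
drive 1: place d6 (1 GB), 1 GB left
drive 4: place d7 (7 GB), 1 GB left
drive 3: place d8 (3 GB), 0 GB left
drive 5: place d9 (6 GB), 2 GB left
drive 5: place d10 (2 GB), 0 GB left
drive 6: place d11 (2 GB), 6 GB left
drive 7: place d12 (7 GB), 1 GB left
drive 6: place d13 (2 GB), 4 GB left
drive 8: place d14 (7 GB), 1 GB left
drive 6: place d15 (2 GB), 2 GB left
8 drives × 8 GB = 64 GB; used 58 GB; unused 6 GB.

6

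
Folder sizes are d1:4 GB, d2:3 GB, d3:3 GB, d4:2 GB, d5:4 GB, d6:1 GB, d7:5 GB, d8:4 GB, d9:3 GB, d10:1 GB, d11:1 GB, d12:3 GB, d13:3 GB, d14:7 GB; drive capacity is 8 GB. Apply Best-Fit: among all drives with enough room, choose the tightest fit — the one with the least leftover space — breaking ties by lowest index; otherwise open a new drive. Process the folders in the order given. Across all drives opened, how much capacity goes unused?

4

drive 1: place d1 (4 GB), 4 GB left
drive 1: place d2 (3 GB), 1 GB left
drive 2: place d3 (3 GB), 5 GB left
drive 2: place d4 (2 GB), 3 GB left
drive 3: place d5 (4 GB), 4 GB left
drive 1: place d6 (1 GB), 0 GB left
drive 4: place d7 (5 GB), 3 GB left
drive 3: place d8 (4 GB), 0 GB left
drive 2: place d9 (3 GB), 0 GB left
drive 4: place d10 (1 GB), 2 GB left
drive 4: place d11 (1 GB), 1 GB left
drive 5: place d12 (3 GB), 5 GB left
drive 5: place d13 (3 GB), 2 GB left
drive 6: place d14 (7 GB), 1 GB left
6 drives × 8 GB = 48 GB; used 44 GB; unused 4 GB.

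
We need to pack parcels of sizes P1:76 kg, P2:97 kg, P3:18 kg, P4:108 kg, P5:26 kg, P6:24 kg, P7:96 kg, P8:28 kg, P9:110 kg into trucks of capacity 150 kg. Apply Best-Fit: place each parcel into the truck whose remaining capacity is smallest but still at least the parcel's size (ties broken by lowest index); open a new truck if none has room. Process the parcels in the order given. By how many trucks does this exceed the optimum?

0

Best-Fit: [76] [97,18,26] [108,24] [96,28] [110] → 5 trucks.
5 parcels exceed 75 kg (half the capacity), and no two of those can share a truck, so at least 5 trucks are needed.
So 5 is already optimal.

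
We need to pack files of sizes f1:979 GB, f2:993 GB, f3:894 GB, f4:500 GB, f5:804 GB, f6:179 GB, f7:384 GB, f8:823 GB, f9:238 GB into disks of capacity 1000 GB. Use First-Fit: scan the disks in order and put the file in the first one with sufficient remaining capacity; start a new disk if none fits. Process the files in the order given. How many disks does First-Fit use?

disk 1: place f1 (979 GB), 21 GB left
disk 2: place f2 (993 GB), 7 GB left
disk 3: place f3 (894 GB), 106 GB left
disk 4: place f4 (500 GB), 500 GB left
disk 5: place f5 (804 GB), 196 GB left
disk 4: place f6 (179 GB), 321 GB left
disk 6: place f7 (384 GB), 616 GB left
disk 7: place f8 (823 GB), 177 GB left
disk 4: place f9 (238 GB), 83 GB left
Final disks: [979] [993] [894] [500,179,238] [804] [384] [823].

7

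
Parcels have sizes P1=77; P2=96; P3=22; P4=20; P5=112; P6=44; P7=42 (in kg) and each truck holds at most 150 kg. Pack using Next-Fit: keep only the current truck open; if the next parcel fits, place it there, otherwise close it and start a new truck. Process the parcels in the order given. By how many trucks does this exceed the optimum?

1

Next-Fit: [77] [96,22,20] [112] [44,42] → 4 trucks.
Total size 413 kg; any packing needs at least ⌈413/150⌉ = 3 trucks.
An optimal packing achieves that bound: [112,22] [96,44] [77,42,20] → 3 trucks.
Excess: 4 − 3 = 1.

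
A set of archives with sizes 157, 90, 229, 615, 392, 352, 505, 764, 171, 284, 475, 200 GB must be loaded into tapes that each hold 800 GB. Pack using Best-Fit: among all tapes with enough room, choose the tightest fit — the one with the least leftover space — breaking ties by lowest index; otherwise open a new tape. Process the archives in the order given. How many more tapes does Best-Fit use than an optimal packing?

0

Best-Fit: [157,90,229,200] [615,171] [392,352] [505,284] [764] [475] → 6 tapes.
Total size 4234 GB; any packing needs at least ⌈4234/800⌉ = 6 tapes.
So 6 is already optimal.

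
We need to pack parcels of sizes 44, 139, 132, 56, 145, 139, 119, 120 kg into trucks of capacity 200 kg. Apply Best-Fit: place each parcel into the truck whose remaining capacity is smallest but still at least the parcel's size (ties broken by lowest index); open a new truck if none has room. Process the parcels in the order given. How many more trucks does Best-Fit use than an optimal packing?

0

Best-Fit: [44,139] [132,56] [145] [139] [119] [120] → 6 trucks.
6 parcels exceed 100 kg (half the capacity), and no two of those can share a truck, so at least 6 trucks are needed.
So 6 is already optimal.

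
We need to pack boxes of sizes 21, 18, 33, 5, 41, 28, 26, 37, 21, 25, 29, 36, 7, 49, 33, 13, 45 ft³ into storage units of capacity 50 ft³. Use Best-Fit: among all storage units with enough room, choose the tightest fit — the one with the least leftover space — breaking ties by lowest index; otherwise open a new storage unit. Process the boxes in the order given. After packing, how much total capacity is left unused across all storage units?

133

Put 21 ft³ in storage unit 1; 29 ft³ remain.
Put 18 ft³ in storage unit 1; 11 ft³ remain.
Put 33 ft³ in storage unit 2; 17 ft³ remain.
Put 5 ft³ in storage unit 1; 6 ft³ remain.
Put 41 ft³ in storage unit 3; 9 ft³ remain.
Put 28 ft³ in storage unit 4; 22 ft³ remain.
Put 26 ft³ in storage unit 5; 24 ft³ remain.
Put 37 ft³ in storage unit 6; 13 ft³ remain.
Put 21 ft³ in storage unit 4; 1 ft³ remain.
Put 25 ft³ in storage unit 7; 25 ft³ remain.
Put 29 ft³ in storage unit 8; 21 ft³ remain.
Put 36 ft³ in storage unit 9; 14 ft³ remain.
Put 7 ft³ in storage unit 3; 2 ft³ remain.
Put 49 ft³ in storage unit 10; 1 ft³ remain.
Put 33 ft³ in storage unit 11; 17 ft³ remain.
Put 13 ft³ in storage unit 6; 0 ft³ remain.
Put 45 ft³ in storage unit 12; 5 ft³ remain.
12 storage units × 50 ft³ = 600 ft³; used 467 ft³; unused 133 ft³.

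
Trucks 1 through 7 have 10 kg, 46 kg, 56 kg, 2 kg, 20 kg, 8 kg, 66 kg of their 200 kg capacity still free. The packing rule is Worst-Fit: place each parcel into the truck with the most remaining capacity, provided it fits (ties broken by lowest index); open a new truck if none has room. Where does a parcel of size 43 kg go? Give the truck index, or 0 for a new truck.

Trucks with room: truck 2 (46 kg), truck 3 (56 kg), truck 7 (66 kg).
Most room is truck 7 with 66 kg free.

7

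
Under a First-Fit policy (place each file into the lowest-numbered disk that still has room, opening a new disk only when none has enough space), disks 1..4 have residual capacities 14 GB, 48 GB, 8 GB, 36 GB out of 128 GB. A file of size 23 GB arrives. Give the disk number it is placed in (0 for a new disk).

2

Disks with room: disk 2 (48 GB), disk 4 (36 GB).
The first with room is disk 2.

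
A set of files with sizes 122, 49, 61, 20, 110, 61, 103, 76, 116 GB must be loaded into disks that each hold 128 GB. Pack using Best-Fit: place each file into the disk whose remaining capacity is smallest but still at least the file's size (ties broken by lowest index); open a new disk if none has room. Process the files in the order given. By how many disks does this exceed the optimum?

1

Best-Fit: [122] [49,61] [20,61] [110] [103] [76] [116] → 7 disks.
Total size 718 GB; any packing needs at least ⌈718/128⌉ = 6 disks.
An optimal packing achieves that bound: [122] [116] [110] [103,20] [76,49] [61,61] → 6 disks.
Excess: 7 − 6 = 1.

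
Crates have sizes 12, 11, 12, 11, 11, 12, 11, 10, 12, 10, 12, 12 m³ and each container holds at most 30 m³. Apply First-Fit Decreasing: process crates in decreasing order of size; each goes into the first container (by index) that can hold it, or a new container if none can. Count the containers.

6

Sorted descending: 12, 12, 12, 12, 12, 12, 11, 11, 11, 11, 10, 10.
Put 12 m³ in container 1; 18 m³ remain.
Put 12 m³ in container 1; 6 m³ remain.
Put 12 m³ in container 2; 18 m³ remain.
Put 12 m³ in container 2; 6 m³ remain.
Put 12 m³ in container 3; 18 m³ remain.
Put 12 m³ in container 3; 6 m³ remain.
Put 11 m³ in container 4; 19 m³ remain.
Put 11 m³ in container 4; 8 m³ remain.
Put 11 m³ in container 5; 19 m³ remain.
Put 11 m³ in container 5; 8 m³ remain.
Put 10 m³ in container 6; 20 m³ remain.
Put 10 m³ in container 6; 10 m³ remain.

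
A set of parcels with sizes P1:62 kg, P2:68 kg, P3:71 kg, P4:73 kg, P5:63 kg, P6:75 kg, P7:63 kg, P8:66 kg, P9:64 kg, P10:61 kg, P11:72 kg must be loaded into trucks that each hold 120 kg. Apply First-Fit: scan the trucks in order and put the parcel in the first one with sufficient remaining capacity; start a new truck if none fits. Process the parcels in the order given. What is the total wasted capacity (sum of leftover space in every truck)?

582

P1 (62 kg) → truck 1 (remaining 58 kg)
P2 (68 kg) → truck 2 (remaining 52 kg)
P3 (71 kg) → truck 3 (remaining 49 kg)
P4 (73 kg) → truck 4 (remaining 47 kg)
P5 (63 kg) → truck 5 (remaining 57 kg)
P6 (75 kg) → truck 6 (remaining 45 kg)
P7 (63 kg) → truck 7 (remaining 57 kg)
P8 (66 kg) → truck 8 (remaining 54 kg)
P9 (64 kg) → truck 9 (remaining 56 kg)
P10 (61 kg) → truck 10 (remaining 59 kg)
P11 (72 kg) → truck 11 (remaining 48 kg)
11 trucks × 120 kg = 1320 kg; used 738 kg; unused 582 kg.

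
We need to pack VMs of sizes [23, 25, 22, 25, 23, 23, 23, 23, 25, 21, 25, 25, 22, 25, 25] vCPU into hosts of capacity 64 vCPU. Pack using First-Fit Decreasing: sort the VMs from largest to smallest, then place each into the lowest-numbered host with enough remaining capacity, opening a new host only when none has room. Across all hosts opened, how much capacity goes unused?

Sorted descending: 25, 25, 25, 25, 25, 25, 25, 23, 23, 23, 23, 23, 22, 22, 21.
25 vCPU → host 1 (remaining 39 vCPU)
25 vCPU → host 1 (remaining 14 vCPU)
25 vCPU → host 2 (remaining 39 vCPU)
25 vCPU → host 2 (remaining 14 vCPU)
25 vCPU → host 3 (remaining 39 vCPU)
25 vCPU → host 3 (remaining 14 vCPU)
25 vCPU → host 4 (remaining 39 vCPU)
23 vCPU → host 4 (remaining 16 vCPU)
23 vCPU → host 5 (remaining 41 vCPU)
23 vCPU → host 5 (remaining 18 vCPU)
23 vCPU → host 6 (remaining 41 vCPU)
23 vCPU → host 6 (remaining 18 vCPU)
22 vCPU → host 7 (remaining 42 vCPU)
22 vCPU → host 7 (remaining 20 vCPU)
21 vCPU → host 8 (remaining 43 vCPU)
8 hosts × 64 vCPU = 512 vCPU; used 355 vCPU; unused 157 vCPU.

157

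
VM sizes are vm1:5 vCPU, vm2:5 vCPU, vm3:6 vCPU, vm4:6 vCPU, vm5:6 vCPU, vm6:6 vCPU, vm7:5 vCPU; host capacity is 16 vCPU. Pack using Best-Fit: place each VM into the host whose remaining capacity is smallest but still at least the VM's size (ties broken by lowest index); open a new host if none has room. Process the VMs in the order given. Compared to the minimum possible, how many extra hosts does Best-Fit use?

0

Best-Fit: [5,5,6] [6,6] [6,5] → 3 hosts.
Total size 39 vCPU; any packing needs at least ⌈39/16⌉ = 3 hosts.
So 3 is already optimal.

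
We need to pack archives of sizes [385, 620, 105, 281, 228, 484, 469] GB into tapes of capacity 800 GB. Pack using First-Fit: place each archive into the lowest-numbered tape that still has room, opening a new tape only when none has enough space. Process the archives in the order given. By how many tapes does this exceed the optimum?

First-Fit: [385,105,281] [620] [228,484] [469] → 4 tapes.
Total size 2572 GB; any packing needs at least ⌈2572/800⌉ = 4 tapes.
So 4 is already optimal.

0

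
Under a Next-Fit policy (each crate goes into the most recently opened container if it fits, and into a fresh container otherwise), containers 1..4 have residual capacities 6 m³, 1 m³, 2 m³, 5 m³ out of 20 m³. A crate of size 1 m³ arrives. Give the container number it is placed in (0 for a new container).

Next-Fit only looks at container 4, which has 5 m³ free.
1 m³ fits there.

4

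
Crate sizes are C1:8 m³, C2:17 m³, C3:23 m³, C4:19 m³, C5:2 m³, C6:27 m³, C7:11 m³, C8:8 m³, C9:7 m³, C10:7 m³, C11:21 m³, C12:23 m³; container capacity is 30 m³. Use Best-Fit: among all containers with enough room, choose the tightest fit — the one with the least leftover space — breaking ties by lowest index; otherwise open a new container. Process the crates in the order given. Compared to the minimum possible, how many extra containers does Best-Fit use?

1

Best-Fit: [8,17,2] [23,7] [19,11] [27] [8,7] [21] [23] → 7 containers.
Total size 173 m³; any packing needs at least ⌈173/30⌉ = 6 containers.
An optimal packing achieves that bound: [27,2] [23,7] [23,7] [21,8] [19,11] [17,8] → 6 containers.
Excess: 7 − 6 = 1.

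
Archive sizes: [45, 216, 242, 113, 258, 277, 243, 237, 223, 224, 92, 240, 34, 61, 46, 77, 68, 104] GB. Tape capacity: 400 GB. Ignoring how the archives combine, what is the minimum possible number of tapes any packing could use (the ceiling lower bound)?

7

Total size = 45 + 216 + 242 + 113 + 258 + 277 + 243 + 237 + 223 + 224 + 92 + 240 + 34 + 61 + 46 + 77 + 68 + 104 = 2800 GB.
⌈2800 / 400⌉ = 7.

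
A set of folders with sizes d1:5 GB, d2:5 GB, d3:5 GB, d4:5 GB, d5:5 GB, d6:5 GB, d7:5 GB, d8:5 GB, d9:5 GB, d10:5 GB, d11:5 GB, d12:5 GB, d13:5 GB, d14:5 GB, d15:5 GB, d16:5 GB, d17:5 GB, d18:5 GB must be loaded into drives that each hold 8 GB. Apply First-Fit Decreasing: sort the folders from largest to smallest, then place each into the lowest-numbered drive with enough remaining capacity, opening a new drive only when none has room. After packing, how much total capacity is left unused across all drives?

Sorted descending: 5, 5, 5, 5, 5, 5, 5, 5, 5, 5, 5, 5, 5, 5, 5, 5, 5, 5.
drive 1: place 5 GB, 3 GB left
drive 2: place 5 GB, 3 GB left
drive 3: place 5 GB, 3 GB left
drive 4: place 5 GB, 3 GB left
drive 5: place 5 GB, 3 GB left
drive 6: place 5 GB, 3 GB left
drive 7: place 5 GB, 3 GB left
drive 8: place 5 GB, 3 GB left
drive 9: place 5 GB, 3 GB left
drive 10: place 5 GB, 3 GB left
drive 11: place 5 GB, 3 GB left
drive 12: place 5 GB, 3 GB left
drive 13: place 5 GB, 3 GB left
drive 14: place 5 GB, 3 GB left
drive 15: place 5 GB, 3 GB left
drive 16: place 5 GB, 3 GB left
drive 17: place 5 GB, 3 GB left
drive 18: place 5 GB, 3 GB left
18 drives × 8 GB = 144 GB; used 90 GB; unused 54 GB.

54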